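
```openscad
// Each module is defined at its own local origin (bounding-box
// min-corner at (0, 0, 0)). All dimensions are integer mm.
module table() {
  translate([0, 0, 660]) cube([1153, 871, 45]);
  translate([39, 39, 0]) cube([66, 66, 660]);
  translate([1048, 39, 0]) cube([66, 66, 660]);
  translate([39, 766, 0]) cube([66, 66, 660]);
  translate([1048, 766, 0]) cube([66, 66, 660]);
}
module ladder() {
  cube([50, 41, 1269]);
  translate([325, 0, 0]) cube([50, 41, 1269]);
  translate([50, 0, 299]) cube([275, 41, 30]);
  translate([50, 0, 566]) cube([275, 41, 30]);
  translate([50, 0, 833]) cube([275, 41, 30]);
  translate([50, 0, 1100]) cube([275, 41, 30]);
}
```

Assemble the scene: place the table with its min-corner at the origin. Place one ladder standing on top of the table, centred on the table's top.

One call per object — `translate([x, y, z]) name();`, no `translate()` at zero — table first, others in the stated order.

table();
translate([389, 415, 705]) ladder();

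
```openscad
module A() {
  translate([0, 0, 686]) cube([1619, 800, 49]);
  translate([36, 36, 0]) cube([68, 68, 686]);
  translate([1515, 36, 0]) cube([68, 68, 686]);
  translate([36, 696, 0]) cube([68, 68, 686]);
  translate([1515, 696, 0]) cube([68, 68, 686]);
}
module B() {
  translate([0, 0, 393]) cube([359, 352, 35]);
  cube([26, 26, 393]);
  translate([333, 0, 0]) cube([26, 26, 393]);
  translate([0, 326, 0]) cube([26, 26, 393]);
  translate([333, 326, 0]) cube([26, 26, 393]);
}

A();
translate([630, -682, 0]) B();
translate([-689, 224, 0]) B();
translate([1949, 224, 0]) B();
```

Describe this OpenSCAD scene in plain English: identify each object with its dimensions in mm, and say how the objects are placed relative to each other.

A is a table with a 1619×800 mm rectangular top, 49 mm thick, top surface at z = 735 mm, supported by four 68×68 mm square legs, each inset 36 mm from the nearest pair of top edges, running from the floor.

B is a simple wooden stool: a rectangular seat 359 mm (x) by 352 mm (y), 35 mm thick, top face at z = 428 mm, on four square legs, each 26×26 mm in cross-section. The legs rest on z = 0, each flush with a corner of the seat.

Three stools sit around the table at the −y, −x, +x sides.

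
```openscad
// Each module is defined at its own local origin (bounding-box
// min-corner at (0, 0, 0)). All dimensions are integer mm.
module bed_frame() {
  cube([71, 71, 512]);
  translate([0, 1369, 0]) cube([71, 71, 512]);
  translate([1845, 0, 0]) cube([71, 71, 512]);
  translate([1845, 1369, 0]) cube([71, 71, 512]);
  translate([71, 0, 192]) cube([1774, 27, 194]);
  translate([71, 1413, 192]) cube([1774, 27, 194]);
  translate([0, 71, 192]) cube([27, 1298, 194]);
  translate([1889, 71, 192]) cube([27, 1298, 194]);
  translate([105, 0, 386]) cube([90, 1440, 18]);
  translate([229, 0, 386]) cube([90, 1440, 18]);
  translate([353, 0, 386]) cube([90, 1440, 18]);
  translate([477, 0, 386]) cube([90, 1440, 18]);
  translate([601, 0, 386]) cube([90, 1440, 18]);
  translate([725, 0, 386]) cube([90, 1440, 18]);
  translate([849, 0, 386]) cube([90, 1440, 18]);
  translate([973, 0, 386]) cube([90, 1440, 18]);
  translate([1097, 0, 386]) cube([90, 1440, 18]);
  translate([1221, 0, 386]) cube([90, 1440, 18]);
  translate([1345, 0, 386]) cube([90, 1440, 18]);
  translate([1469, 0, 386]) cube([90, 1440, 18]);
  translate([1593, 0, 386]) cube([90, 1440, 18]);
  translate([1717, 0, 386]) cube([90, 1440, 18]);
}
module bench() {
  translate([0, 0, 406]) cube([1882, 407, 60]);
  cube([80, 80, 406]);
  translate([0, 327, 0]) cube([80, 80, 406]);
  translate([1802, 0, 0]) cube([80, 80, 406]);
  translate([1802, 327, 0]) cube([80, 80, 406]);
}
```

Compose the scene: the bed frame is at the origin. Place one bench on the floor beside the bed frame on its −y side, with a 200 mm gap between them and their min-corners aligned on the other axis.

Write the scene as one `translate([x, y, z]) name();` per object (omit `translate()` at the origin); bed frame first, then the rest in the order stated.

bed_frame();
translate([0, -607, 0]) bench();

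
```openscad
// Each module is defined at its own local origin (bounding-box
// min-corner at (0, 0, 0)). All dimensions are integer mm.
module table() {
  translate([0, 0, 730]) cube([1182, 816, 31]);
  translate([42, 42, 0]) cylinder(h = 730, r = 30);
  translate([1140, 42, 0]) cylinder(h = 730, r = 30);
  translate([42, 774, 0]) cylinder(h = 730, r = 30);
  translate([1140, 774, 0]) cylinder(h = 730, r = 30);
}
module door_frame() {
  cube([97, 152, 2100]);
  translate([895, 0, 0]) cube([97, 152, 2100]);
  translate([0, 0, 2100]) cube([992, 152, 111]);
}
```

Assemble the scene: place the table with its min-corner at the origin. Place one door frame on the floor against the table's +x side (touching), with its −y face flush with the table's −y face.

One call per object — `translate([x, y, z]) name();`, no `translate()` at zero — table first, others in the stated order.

table();
translate([1182, 0, 0]) door_frame();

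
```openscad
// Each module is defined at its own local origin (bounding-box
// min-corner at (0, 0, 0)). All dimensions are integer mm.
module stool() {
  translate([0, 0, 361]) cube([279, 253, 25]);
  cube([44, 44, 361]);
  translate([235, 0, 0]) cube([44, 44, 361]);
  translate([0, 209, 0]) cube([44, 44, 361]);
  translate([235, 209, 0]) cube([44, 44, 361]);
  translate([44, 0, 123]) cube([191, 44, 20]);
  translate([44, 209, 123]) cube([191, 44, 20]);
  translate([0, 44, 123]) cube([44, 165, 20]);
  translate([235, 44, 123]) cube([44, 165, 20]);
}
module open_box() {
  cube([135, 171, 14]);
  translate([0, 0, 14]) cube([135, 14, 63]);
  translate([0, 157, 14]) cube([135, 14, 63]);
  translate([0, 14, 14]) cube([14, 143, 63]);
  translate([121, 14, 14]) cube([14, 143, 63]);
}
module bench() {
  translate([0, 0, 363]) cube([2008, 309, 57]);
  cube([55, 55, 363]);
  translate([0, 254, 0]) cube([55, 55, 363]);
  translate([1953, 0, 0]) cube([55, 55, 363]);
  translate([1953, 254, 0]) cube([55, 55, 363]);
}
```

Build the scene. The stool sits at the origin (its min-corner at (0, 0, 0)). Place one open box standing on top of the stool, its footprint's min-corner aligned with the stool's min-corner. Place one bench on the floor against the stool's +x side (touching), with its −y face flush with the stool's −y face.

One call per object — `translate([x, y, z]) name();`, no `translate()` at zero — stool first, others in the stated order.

stool();
translate([0, 0, 386]) open_box();
translate([279, 0, 0]) bench();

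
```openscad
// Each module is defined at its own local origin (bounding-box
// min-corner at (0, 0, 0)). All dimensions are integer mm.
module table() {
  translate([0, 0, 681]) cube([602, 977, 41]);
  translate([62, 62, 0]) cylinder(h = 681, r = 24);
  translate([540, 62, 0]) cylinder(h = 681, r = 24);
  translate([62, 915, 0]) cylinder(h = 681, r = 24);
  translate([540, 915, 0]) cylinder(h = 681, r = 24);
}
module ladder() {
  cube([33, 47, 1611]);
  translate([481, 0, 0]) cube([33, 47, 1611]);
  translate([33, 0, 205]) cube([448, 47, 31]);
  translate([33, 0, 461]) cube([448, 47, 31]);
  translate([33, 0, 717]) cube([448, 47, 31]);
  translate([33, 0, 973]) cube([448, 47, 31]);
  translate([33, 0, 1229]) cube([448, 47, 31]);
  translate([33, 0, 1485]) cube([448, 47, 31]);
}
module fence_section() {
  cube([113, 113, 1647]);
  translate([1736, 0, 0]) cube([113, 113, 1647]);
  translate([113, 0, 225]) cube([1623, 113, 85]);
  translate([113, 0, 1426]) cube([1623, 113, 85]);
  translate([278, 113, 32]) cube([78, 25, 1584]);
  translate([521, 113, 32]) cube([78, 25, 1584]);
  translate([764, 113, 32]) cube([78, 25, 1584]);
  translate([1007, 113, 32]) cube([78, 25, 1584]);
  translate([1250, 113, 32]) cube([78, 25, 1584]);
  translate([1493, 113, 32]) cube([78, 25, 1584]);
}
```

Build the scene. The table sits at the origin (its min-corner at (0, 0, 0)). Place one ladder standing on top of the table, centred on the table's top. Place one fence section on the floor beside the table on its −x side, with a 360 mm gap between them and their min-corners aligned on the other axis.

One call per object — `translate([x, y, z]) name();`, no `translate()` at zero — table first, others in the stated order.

table();
translate([44, 465, 722]) ladder();
translate([-2209, 0, 0]) fence_section();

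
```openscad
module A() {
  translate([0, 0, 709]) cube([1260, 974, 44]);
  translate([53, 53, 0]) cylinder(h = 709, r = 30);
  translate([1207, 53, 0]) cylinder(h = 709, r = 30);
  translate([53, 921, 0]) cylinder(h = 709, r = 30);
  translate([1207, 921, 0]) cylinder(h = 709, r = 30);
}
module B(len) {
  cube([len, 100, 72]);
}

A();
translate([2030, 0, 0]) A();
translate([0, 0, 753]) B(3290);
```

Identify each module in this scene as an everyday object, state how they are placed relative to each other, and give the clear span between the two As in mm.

A is a table. B is a beam. A beam spans the tops of two tables. The clear span between the two tables is 770 mm.

Second table starts at x = 2030; first ends at x = 1260; clear span = 2030 − 1260 = 770 mm.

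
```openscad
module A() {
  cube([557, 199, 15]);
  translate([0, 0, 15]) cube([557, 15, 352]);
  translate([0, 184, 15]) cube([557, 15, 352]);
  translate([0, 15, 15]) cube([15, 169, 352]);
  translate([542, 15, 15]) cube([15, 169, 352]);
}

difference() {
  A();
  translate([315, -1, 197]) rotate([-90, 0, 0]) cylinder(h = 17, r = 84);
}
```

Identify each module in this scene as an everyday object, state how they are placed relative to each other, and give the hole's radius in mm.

The subtracted cylinder has r = 84 mm.

A is an open box. The open box has a circular hole through its front wall. The hole's radius is 84 mm.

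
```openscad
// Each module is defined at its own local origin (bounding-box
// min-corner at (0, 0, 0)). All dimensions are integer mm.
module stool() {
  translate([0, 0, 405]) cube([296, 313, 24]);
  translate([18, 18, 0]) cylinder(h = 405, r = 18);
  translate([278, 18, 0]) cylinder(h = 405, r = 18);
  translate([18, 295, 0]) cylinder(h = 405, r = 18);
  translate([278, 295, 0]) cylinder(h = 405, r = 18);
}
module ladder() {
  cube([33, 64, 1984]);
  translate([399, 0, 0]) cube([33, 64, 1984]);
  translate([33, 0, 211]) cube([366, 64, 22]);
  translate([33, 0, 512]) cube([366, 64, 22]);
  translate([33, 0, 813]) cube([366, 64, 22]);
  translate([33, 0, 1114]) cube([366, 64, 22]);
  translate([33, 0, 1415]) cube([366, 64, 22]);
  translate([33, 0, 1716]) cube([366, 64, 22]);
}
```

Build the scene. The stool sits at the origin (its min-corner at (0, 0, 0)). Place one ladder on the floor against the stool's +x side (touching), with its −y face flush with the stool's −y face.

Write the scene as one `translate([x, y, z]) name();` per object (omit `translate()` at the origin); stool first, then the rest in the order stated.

stool();
translate([296, 0, 0]) ladder();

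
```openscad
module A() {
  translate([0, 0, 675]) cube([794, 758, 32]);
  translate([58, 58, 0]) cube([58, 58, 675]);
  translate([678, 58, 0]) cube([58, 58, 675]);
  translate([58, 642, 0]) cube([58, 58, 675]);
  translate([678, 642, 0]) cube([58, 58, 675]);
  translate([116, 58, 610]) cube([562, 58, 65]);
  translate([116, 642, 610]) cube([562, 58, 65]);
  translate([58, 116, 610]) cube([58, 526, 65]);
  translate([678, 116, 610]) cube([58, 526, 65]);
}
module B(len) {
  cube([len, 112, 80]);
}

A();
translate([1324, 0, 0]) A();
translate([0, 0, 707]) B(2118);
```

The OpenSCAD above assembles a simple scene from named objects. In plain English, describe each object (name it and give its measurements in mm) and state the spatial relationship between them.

A is a table: top 794 mm (x) × 758 mm (y), 32 mm thick, upper face at z = 707 mm, on four 58×58 mm square legs, each inset 58 mm from the nearest pair of top edges, running from z = 0 to the bottom of the top. Four apron rails, 58 mm thick and 65 mm tall, run between adjacent legs with their top edges flush with the underside of the top and their outer faces flush with the legs' outer faces.

B is a rectangular beam 2118 mm long (x), 112 mm deep (y), 80 mm thick (z).

The beam spans the tops of two tables placed 530 mm apart, resting at z = 707 mm.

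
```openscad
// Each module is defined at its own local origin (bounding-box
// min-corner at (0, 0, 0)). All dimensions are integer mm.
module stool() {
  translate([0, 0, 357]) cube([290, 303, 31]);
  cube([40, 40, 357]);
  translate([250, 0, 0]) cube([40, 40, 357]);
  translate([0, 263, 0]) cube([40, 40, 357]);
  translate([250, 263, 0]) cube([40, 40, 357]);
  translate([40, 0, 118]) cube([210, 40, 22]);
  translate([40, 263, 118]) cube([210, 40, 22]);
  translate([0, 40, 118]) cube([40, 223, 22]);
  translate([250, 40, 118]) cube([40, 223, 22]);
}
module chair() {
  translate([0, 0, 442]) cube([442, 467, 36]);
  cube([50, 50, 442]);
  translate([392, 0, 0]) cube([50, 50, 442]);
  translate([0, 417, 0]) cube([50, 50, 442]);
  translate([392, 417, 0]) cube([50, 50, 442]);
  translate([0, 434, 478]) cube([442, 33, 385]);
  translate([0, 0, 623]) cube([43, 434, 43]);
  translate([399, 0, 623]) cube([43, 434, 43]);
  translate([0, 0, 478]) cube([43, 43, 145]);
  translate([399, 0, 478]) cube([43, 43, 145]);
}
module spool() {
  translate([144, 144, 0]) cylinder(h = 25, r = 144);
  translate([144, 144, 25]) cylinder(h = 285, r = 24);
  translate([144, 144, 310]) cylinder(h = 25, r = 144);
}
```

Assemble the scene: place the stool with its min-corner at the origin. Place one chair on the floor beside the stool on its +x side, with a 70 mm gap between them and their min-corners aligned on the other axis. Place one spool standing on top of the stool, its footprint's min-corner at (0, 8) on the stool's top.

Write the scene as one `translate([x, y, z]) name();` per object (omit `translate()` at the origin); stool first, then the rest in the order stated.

stool();
translate([360, 0, 0]) chair();
translate([0, 8, 388]) spool();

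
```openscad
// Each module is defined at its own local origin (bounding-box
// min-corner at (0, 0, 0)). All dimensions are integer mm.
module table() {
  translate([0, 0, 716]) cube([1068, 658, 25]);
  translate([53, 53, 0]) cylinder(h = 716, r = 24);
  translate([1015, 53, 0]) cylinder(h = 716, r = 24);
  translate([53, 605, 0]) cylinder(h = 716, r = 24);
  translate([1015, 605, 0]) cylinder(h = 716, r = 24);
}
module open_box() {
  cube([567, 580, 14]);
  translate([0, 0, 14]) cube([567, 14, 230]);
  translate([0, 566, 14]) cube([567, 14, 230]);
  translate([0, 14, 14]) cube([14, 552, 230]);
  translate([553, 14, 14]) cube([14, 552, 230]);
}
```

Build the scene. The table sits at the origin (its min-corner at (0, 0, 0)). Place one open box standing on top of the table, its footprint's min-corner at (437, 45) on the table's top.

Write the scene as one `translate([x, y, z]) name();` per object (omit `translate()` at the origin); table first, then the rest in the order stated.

table();
translate([437, 45, 741]) open_box();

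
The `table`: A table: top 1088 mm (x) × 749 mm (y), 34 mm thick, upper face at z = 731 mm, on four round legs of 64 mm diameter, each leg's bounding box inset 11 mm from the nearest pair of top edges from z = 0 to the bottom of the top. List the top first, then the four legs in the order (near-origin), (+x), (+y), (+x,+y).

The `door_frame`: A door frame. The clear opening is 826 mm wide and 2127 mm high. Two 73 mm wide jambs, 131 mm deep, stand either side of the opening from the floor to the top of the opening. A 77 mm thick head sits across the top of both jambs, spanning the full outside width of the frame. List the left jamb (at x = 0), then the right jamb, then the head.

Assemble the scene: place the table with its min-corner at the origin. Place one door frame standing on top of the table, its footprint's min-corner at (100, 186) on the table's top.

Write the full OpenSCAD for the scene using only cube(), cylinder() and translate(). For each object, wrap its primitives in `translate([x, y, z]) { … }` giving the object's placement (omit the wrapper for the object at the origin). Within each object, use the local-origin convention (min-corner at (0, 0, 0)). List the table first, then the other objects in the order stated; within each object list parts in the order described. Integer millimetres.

translate([0, 0, 697]) cube([1088, 749, 34]);
translate([43, 43, 0]) cylinder(h = 697, r = 32);
translate([1045, 43, 0]) cylinder(h = 697, r = 32);
translate([43, 706, 0]) cylinder(h = 697, r = 32);
translate([1045, 706, 0]) cylinder(h = 697, r = 32);
translate([100, 186, 731]) {
  cube([73, 131, 2127]);
  translate([899, 0, 0]) cube([73, 131, 2127]);
  translate([0, 0, 2127]) cube([972, 131, 77]);
}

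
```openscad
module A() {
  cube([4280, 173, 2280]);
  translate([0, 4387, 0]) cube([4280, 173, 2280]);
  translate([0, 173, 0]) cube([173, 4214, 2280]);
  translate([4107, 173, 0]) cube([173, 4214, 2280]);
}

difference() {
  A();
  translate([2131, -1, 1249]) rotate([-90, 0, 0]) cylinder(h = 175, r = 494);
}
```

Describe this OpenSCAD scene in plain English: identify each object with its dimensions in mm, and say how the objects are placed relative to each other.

A is a box-shaped house frame (walls only): outside footprint 4280×4560 mm, wall height 2280 mm, wall thickness 173 mm. The two y-facing walls run the full x-width; the two x-facing walls fit between the inner faces of the y-facing walls.

The house frame has a circular hole of radius 494 mm through its front wall, centred at (x = 2131, z = 1249).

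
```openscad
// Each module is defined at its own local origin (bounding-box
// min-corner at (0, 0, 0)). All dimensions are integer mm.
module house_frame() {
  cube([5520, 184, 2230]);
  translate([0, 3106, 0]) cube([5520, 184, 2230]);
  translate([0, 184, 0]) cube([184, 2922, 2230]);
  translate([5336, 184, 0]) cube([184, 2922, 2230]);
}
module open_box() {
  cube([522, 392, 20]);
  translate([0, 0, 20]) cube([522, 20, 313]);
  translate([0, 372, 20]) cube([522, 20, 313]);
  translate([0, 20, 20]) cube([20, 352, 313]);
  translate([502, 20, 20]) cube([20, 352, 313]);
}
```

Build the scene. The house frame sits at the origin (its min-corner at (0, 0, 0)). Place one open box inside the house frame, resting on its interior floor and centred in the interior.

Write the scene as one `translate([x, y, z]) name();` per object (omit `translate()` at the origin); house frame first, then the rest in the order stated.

house_frame();
translate([2499, 1449, 0]) open_box();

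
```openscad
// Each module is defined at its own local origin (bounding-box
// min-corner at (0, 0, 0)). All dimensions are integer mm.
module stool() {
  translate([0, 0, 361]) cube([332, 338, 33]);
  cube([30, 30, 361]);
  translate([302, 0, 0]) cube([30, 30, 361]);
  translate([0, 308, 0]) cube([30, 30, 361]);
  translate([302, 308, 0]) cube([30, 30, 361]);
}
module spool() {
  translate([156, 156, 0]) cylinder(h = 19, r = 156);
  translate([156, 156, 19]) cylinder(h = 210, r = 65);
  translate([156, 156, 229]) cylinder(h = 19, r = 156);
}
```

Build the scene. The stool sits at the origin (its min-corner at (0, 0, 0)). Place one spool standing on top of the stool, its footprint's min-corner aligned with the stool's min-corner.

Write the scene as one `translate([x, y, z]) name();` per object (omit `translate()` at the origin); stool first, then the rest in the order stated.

stool();
translate([0, 0, 394]) spool();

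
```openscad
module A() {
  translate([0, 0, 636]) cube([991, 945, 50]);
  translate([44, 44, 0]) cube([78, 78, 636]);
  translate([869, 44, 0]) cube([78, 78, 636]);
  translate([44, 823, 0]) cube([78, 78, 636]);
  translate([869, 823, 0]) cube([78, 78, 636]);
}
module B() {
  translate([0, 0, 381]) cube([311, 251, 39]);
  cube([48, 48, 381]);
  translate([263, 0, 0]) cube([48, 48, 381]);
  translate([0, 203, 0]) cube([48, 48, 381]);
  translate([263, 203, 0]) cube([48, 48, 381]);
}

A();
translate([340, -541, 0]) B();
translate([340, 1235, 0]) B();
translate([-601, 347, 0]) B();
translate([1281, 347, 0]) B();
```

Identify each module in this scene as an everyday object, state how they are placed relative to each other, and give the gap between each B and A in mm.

Each stool's nearest face is 290 mm from the table's bounding box.

A is a table. B is a stool. Four stools sit around the table at the −y, +y, −x, +x sides. The gap between each stool and the table is 290 mm.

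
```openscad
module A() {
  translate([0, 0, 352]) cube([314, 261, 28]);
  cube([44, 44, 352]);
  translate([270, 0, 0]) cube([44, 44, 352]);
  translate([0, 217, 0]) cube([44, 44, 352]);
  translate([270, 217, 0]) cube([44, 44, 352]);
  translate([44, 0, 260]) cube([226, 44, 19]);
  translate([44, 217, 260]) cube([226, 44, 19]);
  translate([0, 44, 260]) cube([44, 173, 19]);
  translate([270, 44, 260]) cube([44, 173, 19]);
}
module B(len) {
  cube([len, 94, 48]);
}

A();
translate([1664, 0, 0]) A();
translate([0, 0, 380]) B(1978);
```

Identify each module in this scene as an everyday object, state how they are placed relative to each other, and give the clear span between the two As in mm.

Second stool starts at x = 1664; first ends at x = 314; clear span = 1664 − 314 = 1350 mm.

A is a stool. B is a beam. A beam spans the tops of two stools. The clear span between the two stools is 1350 mm.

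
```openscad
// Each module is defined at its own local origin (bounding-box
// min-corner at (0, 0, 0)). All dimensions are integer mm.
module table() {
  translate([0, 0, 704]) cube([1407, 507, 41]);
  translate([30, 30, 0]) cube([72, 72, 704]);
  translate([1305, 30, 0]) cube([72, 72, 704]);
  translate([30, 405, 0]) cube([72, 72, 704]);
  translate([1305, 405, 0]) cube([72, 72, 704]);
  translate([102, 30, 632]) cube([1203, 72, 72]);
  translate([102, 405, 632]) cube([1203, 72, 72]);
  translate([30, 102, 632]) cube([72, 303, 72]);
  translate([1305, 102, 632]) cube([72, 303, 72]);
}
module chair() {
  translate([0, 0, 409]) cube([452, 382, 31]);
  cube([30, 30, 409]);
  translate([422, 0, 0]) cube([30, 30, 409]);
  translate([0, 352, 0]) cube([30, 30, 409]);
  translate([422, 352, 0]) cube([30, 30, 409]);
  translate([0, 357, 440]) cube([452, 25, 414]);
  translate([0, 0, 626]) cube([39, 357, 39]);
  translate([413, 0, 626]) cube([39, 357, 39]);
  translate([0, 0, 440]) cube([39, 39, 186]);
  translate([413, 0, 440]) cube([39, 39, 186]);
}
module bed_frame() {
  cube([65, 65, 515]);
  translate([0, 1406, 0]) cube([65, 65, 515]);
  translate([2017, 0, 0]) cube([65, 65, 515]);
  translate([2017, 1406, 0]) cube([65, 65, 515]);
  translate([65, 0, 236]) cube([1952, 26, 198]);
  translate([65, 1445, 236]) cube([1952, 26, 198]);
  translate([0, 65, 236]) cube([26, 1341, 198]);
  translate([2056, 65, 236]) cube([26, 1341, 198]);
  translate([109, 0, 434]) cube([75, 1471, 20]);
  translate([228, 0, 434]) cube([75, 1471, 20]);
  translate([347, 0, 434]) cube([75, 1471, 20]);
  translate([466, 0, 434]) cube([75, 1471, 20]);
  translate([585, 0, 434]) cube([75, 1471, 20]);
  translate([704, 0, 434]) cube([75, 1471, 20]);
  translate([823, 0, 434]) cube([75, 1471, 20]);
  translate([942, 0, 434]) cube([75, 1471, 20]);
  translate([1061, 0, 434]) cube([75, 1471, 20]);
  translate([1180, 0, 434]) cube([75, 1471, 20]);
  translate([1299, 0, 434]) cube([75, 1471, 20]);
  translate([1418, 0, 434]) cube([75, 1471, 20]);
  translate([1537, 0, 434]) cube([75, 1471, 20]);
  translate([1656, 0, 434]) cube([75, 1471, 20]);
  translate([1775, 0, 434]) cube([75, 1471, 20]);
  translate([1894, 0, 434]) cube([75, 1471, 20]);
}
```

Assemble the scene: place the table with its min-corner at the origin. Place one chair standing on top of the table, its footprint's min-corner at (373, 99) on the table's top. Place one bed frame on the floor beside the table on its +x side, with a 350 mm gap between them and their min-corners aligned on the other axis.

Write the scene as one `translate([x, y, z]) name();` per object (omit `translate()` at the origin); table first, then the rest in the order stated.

table();
translate([373, 99, 745]) chair();
translate([1757, 0, 0]) bed_frame();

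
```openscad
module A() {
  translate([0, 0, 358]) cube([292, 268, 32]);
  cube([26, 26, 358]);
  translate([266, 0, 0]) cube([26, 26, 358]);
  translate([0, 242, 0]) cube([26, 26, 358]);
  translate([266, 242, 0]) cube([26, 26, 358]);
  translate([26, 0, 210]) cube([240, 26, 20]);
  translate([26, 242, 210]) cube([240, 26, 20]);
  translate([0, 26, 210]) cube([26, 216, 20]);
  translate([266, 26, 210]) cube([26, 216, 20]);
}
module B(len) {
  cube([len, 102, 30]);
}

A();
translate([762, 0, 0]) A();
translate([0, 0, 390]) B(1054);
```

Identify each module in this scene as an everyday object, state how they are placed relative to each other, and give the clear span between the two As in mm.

Second stool starts at x = 762; first ends at x = 292; clear span = 762 − 292 = 470 mm.

A is a stool. B is a beam. A beam spans the tops of two stools. The clear span between the two stools is 470 mm.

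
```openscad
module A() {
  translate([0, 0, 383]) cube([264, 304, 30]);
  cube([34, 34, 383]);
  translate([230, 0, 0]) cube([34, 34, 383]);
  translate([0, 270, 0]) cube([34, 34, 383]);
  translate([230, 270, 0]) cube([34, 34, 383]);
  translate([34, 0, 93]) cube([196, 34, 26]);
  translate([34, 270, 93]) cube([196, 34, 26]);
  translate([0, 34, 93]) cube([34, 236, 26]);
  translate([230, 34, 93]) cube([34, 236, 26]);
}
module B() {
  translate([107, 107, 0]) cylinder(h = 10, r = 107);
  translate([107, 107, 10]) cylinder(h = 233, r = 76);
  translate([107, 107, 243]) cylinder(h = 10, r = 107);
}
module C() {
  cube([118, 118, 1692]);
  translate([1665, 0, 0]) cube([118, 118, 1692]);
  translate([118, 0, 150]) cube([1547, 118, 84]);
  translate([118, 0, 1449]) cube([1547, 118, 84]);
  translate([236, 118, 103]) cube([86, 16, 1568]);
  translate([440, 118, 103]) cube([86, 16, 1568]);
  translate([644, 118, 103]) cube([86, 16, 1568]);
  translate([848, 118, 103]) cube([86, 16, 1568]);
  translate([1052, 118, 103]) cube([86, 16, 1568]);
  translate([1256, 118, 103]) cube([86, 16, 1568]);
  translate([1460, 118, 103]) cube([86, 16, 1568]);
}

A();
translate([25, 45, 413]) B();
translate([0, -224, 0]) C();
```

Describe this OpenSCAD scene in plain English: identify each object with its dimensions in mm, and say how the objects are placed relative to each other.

A is a four-legged stool. The seat is a 264×304×30 mm slab whose top surface is at z = 413 mm; four square legs, each 34×34 mm in cross-section, run from the floor (z = 0) to the underside of the seat, each flush with a corner of the seat. Four stretchers, 34 mm wide and 26 mm tall, connect adjacent legs with their undersides at z = 93 mm, each running between the inner faces of the legs it joins and aligned with the legs' outer faces on the other axis.

B is a spool: two coaxial disc flanges of radius 107 mm and thickness 10 mm, joined by a core cylinder of radius 76 mm and height 233 mm. The lower flange rests on z = 0 and the three cylinders share a vertical axis.

C is a fence section. Two 118×118 mm posts, 1692 mm tall, stand on the floor with a clear span of 1547 mm between their inner faces. Two horizontal rails of 118×84 mm section span the gap between the posts with their undersides at z = 150 mm and z = 1449 mm, flush with the posts' −y face. 7 pickets, each 86 mm wide, 16 mm thick and 1568 mm tall, are fixed to the +y face of the rails with their bottoms at z = 103 mm, evenly spaced across the span with equal gaps (rounded down to the nearest mm) at the −x end and between each pair — any rounding remainder accumulates at the +x end.

The spool is on top of the stool, centred. The fence section is on the floor beside the stool on its −y side.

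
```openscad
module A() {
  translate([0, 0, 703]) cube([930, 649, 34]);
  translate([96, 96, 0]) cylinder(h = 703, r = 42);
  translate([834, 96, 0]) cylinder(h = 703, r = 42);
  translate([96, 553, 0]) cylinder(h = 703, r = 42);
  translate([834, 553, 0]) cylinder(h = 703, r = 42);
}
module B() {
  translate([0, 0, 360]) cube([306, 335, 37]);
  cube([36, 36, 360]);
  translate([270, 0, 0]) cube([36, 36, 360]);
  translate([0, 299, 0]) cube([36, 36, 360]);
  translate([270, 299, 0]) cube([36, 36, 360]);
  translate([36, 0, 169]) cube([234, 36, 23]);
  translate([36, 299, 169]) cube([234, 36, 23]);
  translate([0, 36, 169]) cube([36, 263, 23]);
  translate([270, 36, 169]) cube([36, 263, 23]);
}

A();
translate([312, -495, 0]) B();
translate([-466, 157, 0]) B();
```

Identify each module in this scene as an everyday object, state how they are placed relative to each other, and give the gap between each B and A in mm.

Each stool's nearest face is 160 mm from the table's bounding box.

A is a table. B is a stool. Two stools sit around the table at the −y, −x sides. The gap between each stool and the table is 160 mm.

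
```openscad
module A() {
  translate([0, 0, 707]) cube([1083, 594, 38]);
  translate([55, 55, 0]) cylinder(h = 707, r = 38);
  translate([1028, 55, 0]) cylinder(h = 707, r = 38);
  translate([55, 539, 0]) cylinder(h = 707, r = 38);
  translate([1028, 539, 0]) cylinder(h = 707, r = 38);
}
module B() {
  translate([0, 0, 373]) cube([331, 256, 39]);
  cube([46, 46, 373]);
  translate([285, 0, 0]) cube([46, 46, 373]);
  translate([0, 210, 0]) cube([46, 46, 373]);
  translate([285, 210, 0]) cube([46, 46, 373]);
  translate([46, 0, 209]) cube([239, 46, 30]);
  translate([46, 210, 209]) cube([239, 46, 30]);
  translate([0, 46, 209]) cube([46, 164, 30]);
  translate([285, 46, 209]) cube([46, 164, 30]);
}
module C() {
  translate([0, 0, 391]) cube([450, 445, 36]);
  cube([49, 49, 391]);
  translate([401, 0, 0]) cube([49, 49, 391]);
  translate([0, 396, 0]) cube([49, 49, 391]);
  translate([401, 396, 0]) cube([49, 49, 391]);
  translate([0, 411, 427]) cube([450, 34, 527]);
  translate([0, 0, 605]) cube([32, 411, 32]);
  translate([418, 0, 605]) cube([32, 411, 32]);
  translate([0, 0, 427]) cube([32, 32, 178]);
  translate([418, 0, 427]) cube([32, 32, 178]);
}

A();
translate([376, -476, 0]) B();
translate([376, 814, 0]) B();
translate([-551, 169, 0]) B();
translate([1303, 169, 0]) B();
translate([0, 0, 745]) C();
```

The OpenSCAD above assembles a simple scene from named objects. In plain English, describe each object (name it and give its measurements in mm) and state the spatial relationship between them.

A is a table with a 1083×594 mm rectangular top, 38 mm thick, top surface at z = 745 mm, supported by four round legs of 76 mm diameter, each leg's bounding box inset 17 mm from the nearest pair of top edges, running from the floor.

B is a simple wooden stool: a rectangular seat 331 mm (x) by 256 mm (y), 39 mm thick, top face at z = 412 mm, on four square legs, each 46×46 mm in cross-section. The legs rest on z = 0, each flush with a corner of the seat. Four stretchers, 46 mm wide and 30 mm tall, connect adjacent legs with their undersides at z = 209 mm, each running between the inner faces of the legs it joins and aligned with the legs' outer faces on the other axis.

C is a chair. The seat is a 450×445×36 mm slab with its top at z = 427 mm, on four 49×49 mm corner legs (flush with the seat edges, standing on z = 0). A flat backrest 34 mm thick, 527 mm tall, spans the full seat width and rises from the seat top along its +y edge, rear face flush with the rear of the seat. Two armrests of 32×32 mm section run along each side from the seat's front edge to the front of the backrest, top faces 210 mm above the seat top and outer faces flush with the seat's x-edges; a 32×32 mm post under the front of each armrest stands on the seat at the front corner.

Four stools sit around the table at the −y, +y, −x, +x sides. The chair is on top of the table.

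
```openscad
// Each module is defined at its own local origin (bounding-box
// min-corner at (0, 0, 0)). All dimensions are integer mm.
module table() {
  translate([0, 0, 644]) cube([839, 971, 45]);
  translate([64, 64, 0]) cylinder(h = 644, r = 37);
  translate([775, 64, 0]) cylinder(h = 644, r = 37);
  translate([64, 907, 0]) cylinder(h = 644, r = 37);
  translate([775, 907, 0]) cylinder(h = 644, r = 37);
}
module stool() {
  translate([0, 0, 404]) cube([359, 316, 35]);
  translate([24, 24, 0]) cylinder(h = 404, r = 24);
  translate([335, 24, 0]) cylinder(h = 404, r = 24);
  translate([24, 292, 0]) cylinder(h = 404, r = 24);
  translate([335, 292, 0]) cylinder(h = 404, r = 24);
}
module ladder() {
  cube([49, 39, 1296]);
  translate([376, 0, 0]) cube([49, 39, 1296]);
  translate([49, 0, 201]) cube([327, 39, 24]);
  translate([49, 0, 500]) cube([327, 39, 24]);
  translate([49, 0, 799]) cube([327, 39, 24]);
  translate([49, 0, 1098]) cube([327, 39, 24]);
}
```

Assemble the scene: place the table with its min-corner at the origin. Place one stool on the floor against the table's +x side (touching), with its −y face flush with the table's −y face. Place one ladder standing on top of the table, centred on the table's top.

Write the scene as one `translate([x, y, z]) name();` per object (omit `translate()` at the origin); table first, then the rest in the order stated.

table();
translate([839, 0, 0]) stool();
translate([207, 466, 689]) ladder();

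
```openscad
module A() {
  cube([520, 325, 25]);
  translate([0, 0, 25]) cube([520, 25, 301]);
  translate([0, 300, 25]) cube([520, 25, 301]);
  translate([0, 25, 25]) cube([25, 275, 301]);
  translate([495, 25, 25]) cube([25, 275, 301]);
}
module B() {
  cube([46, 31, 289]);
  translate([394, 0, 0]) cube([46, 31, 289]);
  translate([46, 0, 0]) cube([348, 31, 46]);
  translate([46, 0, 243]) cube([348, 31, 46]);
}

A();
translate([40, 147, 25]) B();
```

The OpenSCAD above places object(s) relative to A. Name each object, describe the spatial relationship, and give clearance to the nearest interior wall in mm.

A is an open box. B is a picture frame. The picture frame sits inside the open box, centred. The clearance to the nearest interior wall is 15 mm.

Clearances: x = 15, y = 122; minimum 15 mm.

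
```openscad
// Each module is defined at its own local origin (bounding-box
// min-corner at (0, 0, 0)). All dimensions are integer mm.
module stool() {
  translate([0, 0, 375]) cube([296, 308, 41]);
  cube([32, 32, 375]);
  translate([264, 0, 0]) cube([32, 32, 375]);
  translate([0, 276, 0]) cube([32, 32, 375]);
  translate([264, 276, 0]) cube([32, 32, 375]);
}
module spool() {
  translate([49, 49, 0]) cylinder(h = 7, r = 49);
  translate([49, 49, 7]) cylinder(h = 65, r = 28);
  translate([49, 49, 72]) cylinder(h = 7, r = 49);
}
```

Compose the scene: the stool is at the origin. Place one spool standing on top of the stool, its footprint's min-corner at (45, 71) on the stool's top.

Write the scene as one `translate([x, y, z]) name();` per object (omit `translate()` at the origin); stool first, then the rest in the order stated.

stool();
translate([45, 71, 416]) spool();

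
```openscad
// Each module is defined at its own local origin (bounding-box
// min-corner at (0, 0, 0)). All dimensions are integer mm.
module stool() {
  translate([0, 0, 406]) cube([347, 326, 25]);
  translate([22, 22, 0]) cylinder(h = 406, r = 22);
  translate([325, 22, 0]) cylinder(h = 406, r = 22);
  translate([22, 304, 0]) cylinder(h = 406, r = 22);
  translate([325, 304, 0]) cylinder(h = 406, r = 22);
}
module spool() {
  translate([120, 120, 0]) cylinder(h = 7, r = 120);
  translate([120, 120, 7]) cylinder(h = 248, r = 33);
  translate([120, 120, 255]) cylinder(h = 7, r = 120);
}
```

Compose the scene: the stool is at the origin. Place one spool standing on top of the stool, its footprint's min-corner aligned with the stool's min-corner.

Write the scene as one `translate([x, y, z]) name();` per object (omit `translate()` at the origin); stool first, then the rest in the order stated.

stool();
translate([0, 0, 431]) spool();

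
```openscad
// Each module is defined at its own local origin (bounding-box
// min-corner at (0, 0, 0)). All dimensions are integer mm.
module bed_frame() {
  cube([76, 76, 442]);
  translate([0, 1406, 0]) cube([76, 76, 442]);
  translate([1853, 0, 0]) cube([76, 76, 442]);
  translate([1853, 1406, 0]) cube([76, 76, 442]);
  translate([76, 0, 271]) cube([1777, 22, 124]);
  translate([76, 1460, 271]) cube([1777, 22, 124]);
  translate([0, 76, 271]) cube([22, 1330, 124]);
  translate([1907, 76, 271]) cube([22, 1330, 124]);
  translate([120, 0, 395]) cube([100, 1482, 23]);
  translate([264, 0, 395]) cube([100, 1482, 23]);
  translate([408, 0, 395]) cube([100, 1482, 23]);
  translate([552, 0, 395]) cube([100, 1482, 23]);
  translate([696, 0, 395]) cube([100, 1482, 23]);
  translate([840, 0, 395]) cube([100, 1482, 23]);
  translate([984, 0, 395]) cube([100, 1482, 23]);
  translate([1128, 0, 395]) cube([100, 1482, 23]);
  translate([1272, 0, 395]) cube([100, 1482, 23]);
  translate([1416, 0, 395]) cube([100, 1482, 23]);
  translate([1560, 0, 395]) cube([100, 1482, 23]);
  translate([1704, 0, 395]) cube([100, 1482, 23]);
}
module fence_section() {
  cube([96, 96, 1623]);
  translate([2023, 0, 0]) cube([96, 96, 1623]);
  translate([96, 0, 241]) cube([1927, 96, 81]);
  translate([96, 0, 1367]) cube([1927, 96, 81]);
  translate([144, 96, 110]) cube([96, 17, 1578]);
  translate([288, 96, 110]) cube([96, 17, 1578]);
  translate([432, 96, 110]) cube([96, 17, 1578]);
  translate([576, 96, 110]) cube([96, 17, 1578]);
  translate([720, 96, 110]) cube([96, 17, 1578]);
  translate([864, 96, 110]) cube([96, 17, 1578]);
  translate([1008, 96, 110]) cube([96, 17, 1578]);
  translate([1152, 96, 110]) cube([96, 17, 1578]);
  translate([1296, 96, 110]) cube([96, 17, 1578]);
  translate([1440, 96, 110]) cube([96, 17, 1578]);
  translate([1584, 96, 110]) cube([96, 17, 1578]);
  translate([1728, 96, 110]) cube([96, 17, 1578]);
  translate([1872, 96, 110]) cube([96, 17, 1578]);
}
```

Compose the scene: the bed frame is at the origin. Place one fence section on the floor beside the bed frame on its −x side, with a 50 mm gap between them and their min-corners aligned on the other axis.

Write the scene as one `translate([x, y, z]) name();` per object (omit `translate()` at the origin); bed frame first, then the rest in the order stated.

bed_frame();
translate([-2169, 0, 0]) fence_section();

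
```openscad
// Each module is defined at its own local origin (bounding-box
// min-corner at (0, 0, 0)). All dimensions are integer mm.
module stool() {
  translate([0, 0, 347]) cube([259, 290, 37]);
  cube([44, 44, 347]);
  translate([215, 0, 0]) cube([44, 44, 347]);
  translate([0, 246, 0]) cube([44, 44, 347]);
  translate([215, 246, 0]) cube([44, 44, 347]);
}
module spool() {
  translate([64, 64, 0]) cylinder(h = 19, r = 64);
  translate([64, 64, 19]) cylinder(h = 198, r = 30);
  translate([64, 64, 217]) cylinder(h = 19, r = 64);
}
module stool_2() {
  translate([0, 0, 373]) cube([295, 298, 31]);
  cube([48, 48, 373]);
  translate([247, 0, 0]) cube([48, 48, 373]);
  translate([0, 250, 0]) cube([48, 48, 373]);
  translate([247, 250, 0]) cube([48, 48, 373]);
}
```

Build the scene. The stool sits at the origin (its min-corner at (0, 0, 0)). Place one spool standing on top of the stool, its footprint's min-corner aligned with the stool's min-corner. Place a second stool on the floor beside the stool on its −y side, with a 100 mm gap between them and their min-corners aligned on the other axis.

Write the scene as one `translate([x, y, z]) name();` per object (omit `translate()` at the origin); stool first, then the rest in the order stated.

stool();
translate([0, 0, 384]) spool();
translate([0, -398, 0]) stool_2();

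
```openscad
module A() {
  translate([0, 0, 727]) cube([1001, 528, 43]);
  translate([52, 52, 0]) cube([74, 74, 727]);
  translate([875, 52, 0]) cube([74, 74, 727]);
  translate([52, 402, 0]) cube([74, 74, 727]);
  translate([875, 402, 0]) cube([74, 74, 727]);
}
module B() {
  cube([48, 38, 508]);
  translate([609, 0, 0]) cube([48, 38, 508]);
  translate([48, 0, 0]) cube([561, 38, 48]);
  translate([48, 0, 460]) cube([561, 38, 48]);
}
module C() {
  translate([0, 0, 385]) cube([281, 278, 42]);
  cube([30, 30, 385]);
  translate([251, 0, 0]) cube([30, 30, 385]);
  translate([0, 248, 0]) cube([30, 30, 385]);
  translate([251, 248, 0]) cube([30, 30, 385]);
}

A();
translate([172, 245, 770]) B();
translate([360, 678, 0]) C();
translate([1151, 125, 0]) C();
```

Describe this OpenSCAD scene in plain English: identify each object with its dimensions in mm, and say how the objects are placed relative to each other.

A is a rectangular dining table. The top is 1001×528×43 mm with its upper surface at z = 770 mm. It stands on four 74×74 mm square legs, each inset 52 mm from the nearest pair of top edges, running from the floor to the underside of the top.

B is a picture frame with a 561×412 mm rectangular opening (x by z) and a uniform 48 mm border on every side. Frame depth is 38 mm along y. It is built from two vertical stiles running the full outside height and two horizontal rails spanning the gap between the stiles.

C is a four-legged stool. The seat is a 281×278×42 mm slab whose top surface is at z = 427 mm; four square legs, each 30×30 mm in cross-section, run from the floor (z = 0) to the underside of the seat, each flush with a corner of the seat.

The picture frame is on top of the table, centred. Two stools sit around the table at the +y, +x sides.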